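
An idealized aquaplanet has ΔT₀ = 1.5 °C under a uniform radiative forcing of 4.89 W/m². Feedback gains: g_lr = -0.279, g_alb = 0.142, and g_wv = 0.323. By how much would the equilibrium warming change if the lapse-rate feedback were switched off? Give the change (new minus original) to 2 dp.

0.96 °C

Original: g = 0.186, ΔT = 1.5/(1−0.186) = 1.8428 °C.
Without lapse-rate: g' = 0.465, ΔT' = 1.5/(1−0.465) = 2.8037 °C.
Change = 2.8037 − 1.8428 = 0.96 °C.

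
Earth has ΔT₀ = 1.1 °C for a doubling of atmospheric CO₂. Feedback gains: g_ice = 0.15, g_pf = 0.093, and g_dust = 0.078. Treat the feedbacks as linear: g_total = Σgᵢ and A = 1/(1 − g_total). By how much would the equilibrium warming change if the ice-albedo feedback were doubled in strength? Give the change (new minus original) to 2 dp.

0.46 °C

Original: g = 0.321, ΔT = 1.1/(1−0.321) = 1.6200 °C.
With doubled ice-albedo: g' = 0.471, ΔT' = 1.1/(1−0.471) = 2.0794 °C.
Change = 2.0794 − 1.6200 = 0.46 °C.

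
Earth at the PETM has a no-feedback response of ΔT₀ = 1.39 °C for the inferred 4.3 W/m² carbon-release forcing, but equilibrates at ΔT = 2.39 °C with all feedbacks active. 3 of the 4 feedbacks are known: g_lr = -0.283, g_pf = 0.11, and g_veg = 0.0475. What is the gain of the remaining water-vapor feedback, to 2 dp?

0.54

Amplification A = ΔT/ΔT₀ = 2.39/1.39 = 1.719.
Total gain g = 1 − 1/A = 1 − 1/1.719 = 0.4183.
Known gains sum to -0.283 + 0.11 + 0.0475 = -0.1255.
g_wv = 0.4183 + 0.1255 = 0.54.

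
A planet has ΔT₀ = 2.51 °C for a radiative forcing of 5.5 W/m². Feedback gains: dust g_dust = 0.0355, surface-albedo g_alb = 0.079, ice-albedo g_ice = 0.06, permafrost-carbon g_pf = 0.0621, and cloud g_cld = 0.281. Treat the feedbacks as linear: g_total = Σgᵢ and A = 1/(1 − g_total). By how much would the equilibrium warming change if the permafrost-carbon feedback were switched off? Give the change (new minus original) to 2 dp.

Original: g = 0.5176, ΔT = 2.51/(1−0.5176) = 5.2032 °C.
Without permafrost-carbon: g' = 0.4555, ΔT' = 2.51/(1−0.4555) = 4.6097 °C.
Change = 4.6097 − 5.2032 = -0.59 °C.

-0.59 °C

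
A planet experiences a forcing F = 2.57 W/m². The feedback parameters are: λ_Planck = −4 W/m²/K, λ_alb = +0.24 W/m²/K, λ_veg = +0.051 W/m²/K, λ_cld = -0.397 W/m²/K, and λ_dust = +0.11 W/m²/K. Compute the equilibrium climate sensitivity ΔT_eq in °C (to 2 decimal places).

0.64 °C

Net feedback parameter λ = (−4) + (+0.24) + (+0.051) + (-0.397) + (+0.11) = -3.996 W/m²/K.
ΔT = −F/λ = −2.57/(-3.996) = 0.64 °C.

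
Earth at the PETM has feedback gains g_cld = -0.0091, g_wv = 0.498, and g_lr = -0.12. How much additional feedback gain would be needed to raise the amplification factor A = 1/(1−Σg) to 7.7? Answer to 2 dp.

0.50

Current total gain = 0.3689.
Target gain for A = 7.7: g* = 1 − 1/7.7 = 0.8701.
Additional gain needed = 0.8701 − 0.3689 = 0.50.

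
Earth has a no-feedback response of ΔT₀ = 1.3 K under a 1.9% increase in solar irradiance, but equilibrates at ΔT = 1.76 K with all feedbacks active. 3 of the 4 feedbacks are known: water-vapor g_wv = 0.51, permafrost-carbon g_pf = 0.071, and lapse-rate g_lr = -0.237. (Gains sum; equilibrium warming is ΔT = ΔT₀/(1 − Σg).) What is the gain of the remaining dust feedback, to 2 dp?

-0.08

Amplification A = ΔT/ΔT₀ = 1.76/1.3 = 1.354.
Total gain g = 1 − 1/A = 1 − 1/1.354 = 0.2614.
Known gains sum to 0.51 + 0.071 − 0.237 = 0.344.
g_dust = 0.2614 − 0.344 = -0.08.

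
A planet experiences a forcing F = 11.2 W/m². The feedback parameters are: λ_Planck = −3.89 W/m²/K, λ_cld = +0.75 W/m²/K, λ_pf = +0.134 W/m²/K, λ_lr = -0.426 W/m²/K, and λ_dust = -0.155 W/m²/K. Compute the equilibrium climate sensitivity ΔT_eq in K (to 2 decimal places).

3.12 K

Net feedback parameter λ = (−3.89) + (+0.75) + (+0.134) + (-0.426) + (-0.155) = -3.587 W/m²/K.
ΔT = −F/λ = −11.2/(-3.587) = 3.12 K.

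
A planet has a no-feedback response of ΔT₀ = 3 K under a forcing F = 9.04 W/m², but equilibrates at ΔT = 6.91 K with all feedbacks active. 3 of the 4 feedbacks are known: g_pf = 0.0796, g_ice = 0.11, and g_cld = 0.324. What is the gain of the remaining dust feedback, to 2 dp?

Amplification A = ΔT/ΔT₀ = 6.91/3 = 2.303.
Total gain g = 1 − 1/A = 1 − 1/2.303 = 0.5658.
Known gains sum to 0.0796 + 0.11 + 0.324 = 0.5136.
g_dust = 0.5658 − 0.5136 = 0.05.

0.05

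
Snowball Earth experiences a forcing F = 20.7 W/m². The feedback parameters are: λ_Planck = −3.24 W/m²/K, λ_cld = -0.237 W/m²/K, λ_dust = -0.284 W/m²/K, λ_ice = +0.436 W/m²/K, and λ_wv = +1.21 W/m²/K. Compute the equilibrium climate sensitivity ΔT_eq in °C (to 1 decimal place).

9.8 °C

Net feedback parameter λ = (−3.24) + (-0.237) + (-0.284) + (+0.436) + (+1.21) = -2.115 W/m²/K.
ΔT = −F/λ = −20.7/(-2.115) = 9.8 °C.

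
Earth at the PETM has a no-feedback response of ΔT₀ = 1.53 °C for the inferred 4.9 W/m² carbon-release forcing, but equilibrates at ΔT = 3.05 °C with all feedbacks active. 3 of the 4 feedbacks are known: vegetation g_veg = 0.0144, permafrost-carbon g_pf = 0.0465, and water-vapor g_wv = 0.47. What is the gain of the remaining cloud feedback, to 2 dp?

Amplification A = ΔT/ΔT₀ = 3.05/1.53 = 1.993.
Total gain g = 1 − 1/A = 1 − 1/1.993 = 0.4982.
Known gains sum to 0.0144 + 0.0465 + 0.47 = 0.5309.
g_cld = 0.4982 − 0.5309 = -0.03.

-0.03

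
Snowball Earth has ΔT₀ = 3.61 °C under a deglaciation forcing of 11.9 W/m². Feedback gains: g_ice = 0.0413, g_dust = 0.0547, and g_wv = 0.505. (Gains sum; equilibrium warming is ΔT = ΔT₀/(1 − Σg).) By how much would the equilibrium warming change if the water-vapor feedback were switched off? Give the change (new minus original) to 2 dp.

-5.05 °C

Original: g = 0.601, ΔT = 3.61/(1−0.601) = 9.0476 °C.
Without water-vapor: g' = 0.096, ΔT' = 3.61/(1−0.096) = 3.9934 °C.
Change = 3.9934 − 9.0476 = -5.05 °C.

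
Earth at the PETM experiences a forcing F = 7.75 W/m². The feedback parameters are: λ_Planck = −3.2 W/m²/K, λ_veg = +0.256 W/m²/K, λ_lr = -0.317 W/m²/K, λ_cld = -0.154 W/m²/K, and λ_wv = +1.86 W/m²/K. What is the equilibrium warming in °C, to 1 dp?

5.0 °C

Net feedback parameter λ = (−3.2) + (+0.256) + (-0.317) + (-0.154) + (+1.86) = -1.555 W/m²/K.
ΔT = −F/λ = −7.75/(-1.555) = 5.0 °C.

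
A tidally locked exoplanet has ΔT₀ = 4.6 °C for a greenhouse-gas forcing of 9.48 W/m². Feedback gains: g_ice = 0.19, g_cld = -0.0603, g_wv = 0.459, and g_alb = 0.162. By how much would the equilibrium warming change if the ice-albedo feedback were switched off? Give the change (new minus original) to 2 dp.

Original: g = 0.7507, ΔT = 4.6/(1−0.7507) = 18.4517 °C.
Without ice-albedo: g' = 0.5607, ΔT' = 4.6/(1−0.5607) = 10.4712 °C.
Change = 10.4712 − 18.4517 = -7.98 °C.

-7.98 °C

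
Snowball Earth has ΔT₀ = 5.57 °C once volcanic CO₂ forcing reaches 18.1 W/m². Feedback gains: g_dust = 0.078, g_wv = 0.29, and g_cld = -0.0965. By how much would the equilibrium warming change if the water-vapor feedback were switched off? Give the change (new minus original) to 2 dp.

Original: g = 0.2715, ΔT = 5.57/(1−0.2715) = 7.6458 °C.
Without water-vapor: g' = -0.0185, ΔT' = 5.57/(1+0.0185) = 5.4688 °C.
Change = 5.4688 − 7.6458 = -2.18 °C.

-2.18 °C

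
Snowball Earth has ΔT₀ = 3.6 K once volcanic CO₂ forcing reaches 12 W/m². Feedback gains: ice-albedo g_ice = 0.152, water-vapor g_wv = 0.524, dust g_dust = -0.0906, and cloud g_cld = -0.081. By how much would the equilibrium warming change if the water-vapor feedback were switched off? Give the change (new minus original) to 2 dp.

Original: g = 0.5044, ΔT = 3.6/(1−0.5044) = 7.2639 K.
Without water-vapor: g' = -0.0196, ΔT' = 3.6/(1+0.0196) = 3.5308 K.
Change = 3.5308 − 7.2639 = -3.73 K.

-3.73 K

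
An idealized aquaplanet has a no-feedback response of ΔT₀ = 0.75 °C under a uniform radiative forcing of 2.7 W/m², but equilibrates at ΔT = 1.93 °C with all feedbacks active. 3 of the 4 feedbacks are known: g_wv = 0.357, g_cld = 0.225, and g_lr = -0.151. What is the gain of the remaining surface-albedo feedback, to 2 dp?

0.18

Amplification A = ΔT/ΔT₀ = 1.93/0.75 = 2.573.
Total gain g = 1 − 1/A = 1 − 1/2.573 = 0.6113.
Known gains sum to 0.357 + 0.225 − 0.151 = 0.431.
g_alb = 0.6113 − 0.431 = 0.18.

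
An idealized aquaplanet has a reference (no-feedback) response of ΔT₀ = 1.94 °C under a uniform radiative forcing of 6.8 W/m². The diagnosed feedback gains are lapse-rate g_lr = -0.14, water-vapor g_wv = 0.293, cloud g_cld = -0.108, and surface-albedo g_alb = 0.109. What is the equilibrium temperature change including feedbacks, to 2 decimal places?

2.29 °C

Total gain g = -0.14 + 0.293 − 0.108 + 0.109 = 0.154.
Amplification A = 1/(1 − 0.154) = 1.182.
ΔT = 1.94 × 1.182 = 2.29 °C.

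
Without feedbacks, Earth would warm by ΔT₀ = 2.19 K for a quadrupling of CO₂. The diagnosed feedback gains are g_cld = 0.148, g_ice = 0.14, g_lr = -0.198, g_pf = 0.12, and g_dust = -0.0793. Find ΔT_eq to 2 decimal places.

Total gain g = 0.148 + 0.14 − 0.198 + 0.12 − 0.0793 = 0.1307.
Amplification A = 1/(1 − 0.1307) = 1.15.
ΔT = 2.19 × 1.15 = 2.52 K.

2.52 K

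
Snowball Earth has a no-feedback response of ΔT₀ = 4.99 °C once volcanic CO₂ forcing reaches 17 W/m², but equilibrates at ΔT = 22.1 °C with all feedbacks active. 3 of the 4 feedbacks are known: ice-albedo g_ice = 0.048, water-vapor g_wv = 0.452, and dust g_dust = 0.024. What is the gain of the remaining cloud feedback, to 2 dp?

0.25

Amplification A = ΔT/ΔT₀ = 22.1/4.99 = 4.429.
Total gain g = 1 − 1/A = 1 − 1/4.429 = 0.7742.
Known gains sum to 0.048 + 0.452 + 0.024 = 0.524.
g_cld = 0.7742 − 0.524 = 0.25.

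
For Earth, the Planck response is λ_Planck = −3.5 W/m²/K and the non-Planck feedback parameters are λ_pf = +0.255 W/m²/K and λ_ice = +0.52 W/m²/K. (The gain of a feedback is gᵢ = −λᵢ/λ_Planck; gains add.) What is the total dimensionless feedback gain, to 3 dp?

Convert to gains: g_pf = 0.255/3.5 = 0.07286; g_ice = 0.52/3.5 = 0.1486.
Total gain g = 0.22146.

0.221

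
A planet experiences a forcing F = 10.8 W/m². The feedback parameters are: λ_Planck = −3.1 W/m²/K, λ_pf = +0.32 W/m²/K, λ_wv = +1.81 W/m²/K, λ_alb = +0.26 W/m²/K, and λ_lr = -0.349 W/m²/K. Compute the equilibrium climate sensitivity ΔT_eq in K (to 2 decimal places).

Net feedback parameter λ = (−3.1) + (+0.32) + (+1.81) + (+0.26) + (-0.349) = -1.059 W/m²/K.
ΔT = −F/λ = −10.8/(-1.059) = 10.20 K.

10.20 K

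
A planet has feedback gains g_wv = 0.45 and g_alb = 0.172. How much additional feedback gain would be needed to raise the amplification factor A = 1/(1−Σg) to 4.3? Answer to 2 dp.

0.15

Current total gain = 0.622.
Target gain for A = 4.3: g* = 1 − 1/4.3 = 0.7674.
Additional gain needed = 0.7674 − 0.622 = 0.15.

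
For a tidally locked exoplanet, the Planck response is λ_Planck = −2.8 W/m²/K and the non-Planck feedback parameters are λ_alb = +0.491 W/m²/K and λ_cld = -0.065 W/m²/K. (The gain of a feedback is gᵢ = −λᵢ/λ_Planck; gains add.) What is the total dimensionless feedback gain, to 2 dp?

0.15

Convert to gains: g_alb = 0.491/2.8 = 0.1754; g_cld = -0.065/2.8 = -0.02321.
Total gain g = 0.15219.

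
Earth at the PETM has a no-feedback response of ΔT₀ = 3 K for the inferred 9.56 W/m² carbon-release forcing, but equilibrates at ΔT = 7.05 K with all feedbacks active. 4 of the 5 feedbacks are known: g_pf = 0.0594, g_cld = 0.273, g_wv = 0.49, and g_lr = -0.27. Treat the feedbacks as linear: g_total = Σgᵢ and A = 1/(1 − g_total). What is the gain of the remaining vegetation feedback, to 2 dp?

0.02

Amplification A = ΔT/ΔT₀ = 7.05/3 = 2.35.
Total gain g = 1 − 1/A = 1 − 1/2.35 = 0.5745.
Known gains sum to 0.0594 + 0.273 + 0.49 − 0.27 = 0.5524.
g_veg = 0.5745 − 0.5524 = 0.02.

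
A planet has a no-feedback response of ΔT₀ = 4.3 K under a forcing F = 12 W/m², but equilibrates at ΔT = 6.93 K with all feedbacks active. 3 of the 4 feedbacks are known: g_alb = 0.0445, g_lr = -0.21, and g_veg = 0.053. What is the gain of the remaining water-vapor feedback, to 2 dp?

0.49

Amplification A = ΔT/ΔT₀ = 6.93/4.3 = 1.612.
Total gain g = 1 − 1/A = 1 − 1/1.612 = 0.3797.
Known gains sum to 0.0445 − 0.21 + 0.053 = -0.1125.
g_wv = 0.3797 + 0.1125 = 0.49.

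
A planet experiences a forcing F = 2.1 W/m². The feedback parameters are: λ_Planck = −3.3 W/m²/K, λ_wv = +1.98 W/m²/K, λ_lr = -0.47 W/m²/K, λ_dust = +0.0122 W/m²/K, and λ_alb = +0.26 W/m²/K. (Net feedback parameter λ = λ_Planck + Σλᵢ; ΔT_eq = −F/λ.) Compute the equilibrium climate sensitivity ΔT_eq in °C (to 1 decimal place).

Net feedback parameter λ = (−3.3) + (+1.98) + (-0.47) + (+0.0122) + (+0.26) = -1.5178 W/m²/K.
ΔT = −F/λ = −2.1/(-1.5178) = 1.4 °C.

1.4 °C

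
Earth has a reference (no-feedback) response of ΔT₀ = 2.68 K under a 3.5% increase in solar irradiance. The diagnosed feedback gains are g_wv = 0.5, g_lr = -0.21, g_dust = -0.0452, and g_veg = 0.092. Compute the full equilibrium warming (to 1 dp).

Total gain g = 0.5 − 0.21 − 0.0452 + 0.092 = 0.3368.
Amplification A = 1/(1 − 0.3368) = 1.508.
ΔT = 2.68 × 1.508 = 4.0 K.

4.0 K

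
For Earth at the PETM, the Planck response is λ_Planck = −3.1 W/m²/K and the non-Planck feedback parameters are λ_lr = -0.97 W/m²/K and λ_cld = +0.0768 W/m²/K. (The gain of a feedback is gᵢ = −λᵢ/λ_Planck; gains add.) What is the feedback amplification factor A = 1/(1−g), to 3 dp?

0.776

Convert to gains: g_lr = -0.97/3.1 = -0.3129; g_cld = 0.0768/3.1 = 0.02477.
Total gain g = -0.28813.
A = 1/(1 + 0.28813) = 0.776.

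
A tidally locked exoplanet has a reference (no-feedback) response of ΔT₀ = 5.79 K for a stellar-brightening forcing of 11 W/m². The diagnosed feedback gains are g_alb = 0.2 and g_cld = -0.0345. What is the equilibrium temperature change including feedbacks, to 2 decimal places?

6.94 K

Total gain g = 0.2 − 0.0345 = 0.1655.
Amplification A = 1/(1 − 0.1655) = 1.198.
ΔT = 5.79 × 1.198 = 6.94 K.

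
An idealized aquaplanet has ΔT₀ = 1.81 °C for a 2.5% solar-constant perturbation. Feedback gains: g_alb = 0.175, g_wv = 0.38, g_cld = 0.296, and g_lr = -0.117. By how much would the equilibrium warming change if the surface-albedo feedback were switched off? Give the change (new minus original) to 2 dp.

-2.70 °C

Original: g = 0.734, ΔT = 1.81/(1−0.734) = 6.8045 °C.
Without surface-albedo: g' = 0.559, ΔT' = 1.81/(1−0.559) = 4.1043 °C.
Change = 4.1043 − 6.8045 = -2.70 °C.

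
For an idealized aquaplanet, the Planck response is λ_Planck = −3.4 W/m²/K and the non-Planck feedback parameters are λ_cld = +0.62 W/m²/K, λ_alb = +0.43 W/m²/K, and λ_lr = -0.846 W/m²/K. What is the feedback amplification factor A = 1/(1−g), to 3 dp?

1.064

Convert to gains: g_cld = 0.62/3.4 = 0.1824; g_alb = 0.43/3.4 = 0.1265; g_lr = -0.846/3.4 = -0.2488.
Total gain g = 0.0601.
A = 1/(1 − 0.0601) = 1.064.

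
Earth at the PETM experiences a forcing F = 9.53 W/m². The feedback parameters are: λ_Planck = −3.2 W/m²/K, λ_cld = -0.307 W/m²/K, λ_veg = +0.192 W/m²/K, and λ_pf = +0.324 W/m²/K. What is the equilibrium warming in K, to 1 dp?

3.2 K

Net feedback parameter λ = (−3.2) + (-0.307) + (+0.192) + (+0.324) = -2.991 W/m²/K.
ΔT = −F/λ = −9.53/(-2.991) = 3.2 K.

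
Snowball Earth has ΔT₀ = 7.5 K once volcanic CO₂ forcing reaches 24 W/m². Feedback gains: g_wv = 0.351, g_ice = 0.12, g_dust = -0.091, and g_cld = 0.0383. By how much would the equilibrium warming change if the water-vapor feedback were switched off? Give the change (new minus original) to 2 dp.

-4.85 K

Original: g = 0.4183, ΔT = 7.5/(1−0.4183) = 12.8932 K.
Without water-vapor: g' = 0.0673, ΔT' = 7.5/(1−0.0673) = 8.0412 K.
Change = 8.0412 − 12.8932 = -4.85 K.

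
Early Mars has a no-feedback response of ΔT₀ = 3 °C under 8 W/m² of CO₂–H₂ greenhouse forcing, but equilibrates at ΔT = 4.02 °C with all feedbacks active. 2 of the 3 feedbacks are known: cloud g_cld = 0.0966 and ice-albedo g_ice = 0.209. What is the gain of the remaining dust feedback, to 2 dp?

-0.05

Amplification A = ΔT/ΔT₀ = 4.02/3 = 1.34.
Total gain g = 1 − 1/A = 1 − 1/1.34 = 0.2537.
Known gains sum to 0.0966 + 0.209 = 0.3056.
g_dust = 0.2537 − 0.3056 = -0.05.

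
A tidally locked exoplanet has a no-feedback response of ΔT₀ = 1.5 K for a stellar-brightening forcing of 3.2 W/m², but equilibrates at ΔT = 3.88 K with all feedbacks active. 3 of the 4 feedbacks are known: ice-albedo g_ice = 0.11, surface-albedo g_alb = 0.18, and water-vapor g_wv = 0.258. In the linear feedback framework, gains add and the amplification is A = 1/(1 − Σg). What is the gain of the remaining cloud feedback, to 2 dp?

0.07

Amplification A = ΔT/ΔT₀ = 3.88/1.5 = 2.587.
Total gain g = 1 − 1/A = 1 − 1/2.587 = 0.6135.
Known gains sum to 0.11 + 0.18 + 0.258 = 0.548.
g_cld = 0.6135 − 0.548 = 0.07.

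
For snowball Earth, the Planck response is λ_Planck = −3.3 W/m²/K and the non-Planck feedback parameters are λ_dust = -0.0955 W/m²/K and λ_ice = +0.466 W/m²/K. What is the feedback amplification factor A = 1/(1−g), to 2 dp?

Convert to gains: g_dust = -0.0955/3.3 = -0.02894; g_ice = 0.466/3.3 = 0.1412.
Total gain g = 0.11226.
A = 1/(1 − 0.11226) = 1.13.

1.13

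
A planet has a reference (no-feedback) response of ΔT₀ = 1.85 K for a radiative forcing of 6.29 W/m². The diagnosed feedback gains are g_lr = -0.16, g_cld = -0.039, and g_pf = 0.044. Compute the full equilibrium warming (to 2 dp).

1.60 K

Total gain g = -0.16 − 0.039 + 0.044 = -0.155.
Amplification A = 1/(1 + 0.155) = 0.8658.
ΔT = 1.85 × 0.8658 = 1.60 K.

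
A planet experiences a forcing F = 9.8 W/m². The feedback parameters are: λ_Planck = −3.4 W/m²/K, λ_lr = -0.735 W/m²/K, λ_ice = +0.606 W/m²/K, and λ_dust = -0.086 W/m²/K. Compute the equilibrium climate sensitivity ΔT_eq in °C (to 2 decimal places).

Net feedback parameter λ = (−3.4) + (-0.735) + (+0.606) + (-0.086) = -3.615 W/m²/K.
ΔT = −F/λ = −9.8/(-3.615) = 2.71 °C.

2.71 °C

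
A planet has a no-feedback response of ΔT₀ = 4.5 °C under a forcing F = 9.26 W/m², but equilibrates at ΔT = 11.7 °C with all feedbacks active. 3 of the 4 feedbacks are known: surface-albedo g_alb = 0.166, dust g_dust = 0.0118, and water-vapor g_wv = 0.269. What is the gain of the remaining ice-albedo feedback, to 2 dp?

Amplification A = ΔT/ΔT₀ = 11.7/4.5 = 2.6.
Total gain g = 1 − 1/A = 1 − 1/2.6 = 0.6154.
Known gains sum to 0.166 + 0.0118 + 0.269 = 0.4468.
g_ice = 0.6154 − 0.4468 = 0.17.

0.17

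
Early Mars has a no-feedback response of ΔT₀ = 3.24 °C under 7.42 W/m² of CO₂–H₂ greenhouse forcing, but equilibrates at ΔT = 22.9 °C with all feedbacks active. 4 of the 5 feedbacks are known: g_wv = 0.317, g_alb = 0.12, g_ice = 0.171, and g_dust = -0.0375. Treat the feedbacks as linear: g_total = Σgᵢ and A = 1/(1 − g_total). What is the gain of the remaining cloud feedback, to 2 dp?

Amplification A = ΔT/ΔT₀ = 22.9/3.24 = 7.068.
Total gain g = 1 − 1/A = 1 − 1/7.068 = 0.8585.
Known gains sum to 0.317 + 0.12 + 0.171 − 0.0375 = 0.5705.
g_cld = 0.8585 − 0.5705 = 0.29.

0.29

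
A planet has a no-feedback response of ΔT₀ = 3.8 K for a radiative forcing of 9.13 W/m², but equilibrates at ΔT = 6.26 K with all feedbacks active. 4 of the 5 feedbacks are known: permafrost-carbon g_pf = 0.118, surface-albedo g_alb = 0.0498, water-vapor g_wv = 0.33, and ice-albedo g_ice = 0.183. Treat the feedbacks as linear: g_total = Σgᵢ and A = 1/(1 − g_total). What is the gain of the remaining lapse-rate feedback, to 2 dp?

Amplification A = ΔT/ΔT₀ = 6.26/3.8 = 1.647.
Total gain g = 1 − 1/A = 1 − 1/1.647 = 0.3928.
Known gains sum to 0.118 + 0.0498 + 0.33 + 0.183 = 0.6808.
g_lr = 0.3928 − 0.6808 = -0.29.

-0.29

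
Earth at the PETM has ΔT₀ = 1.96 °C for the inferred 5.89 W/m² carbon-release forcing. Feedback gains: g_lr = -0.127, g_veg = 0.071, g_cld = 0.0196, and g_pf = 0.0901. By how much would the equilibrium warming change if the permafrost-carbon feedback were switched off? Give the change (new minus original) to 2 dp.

Original: g = 0.0537, ΔT = 1.96/(1−0.0537) = 2.0712 °C.
Without permafrost-carbon: g' = -0.0364, ΔT' = 1.96/(1+0.0364) = 1.8912 °C.
Change = 1.8912 − 2.0712 = -0.18 °C.

-0.18 °C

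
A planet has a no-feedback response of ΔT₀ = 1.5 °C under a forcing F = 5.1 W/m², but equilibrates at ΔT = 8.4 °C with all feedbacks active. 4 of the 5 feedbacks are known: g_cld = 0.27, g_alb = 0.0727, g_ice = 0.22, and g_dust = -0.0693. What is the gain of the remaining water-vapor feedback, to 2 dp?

0.33

Amplification A = ΔT/ΔT₀ = 8.4/1.5 = 5.6.
Total gain g = 1 − 1/A = 1 − 1/5.6 = 0.8214.
Known gains sum to 0.27 + 0.0727 + 0.22 − 0.0693 = 0.4934.
g_wv = 0.8214 − 0.4934 = 0.33.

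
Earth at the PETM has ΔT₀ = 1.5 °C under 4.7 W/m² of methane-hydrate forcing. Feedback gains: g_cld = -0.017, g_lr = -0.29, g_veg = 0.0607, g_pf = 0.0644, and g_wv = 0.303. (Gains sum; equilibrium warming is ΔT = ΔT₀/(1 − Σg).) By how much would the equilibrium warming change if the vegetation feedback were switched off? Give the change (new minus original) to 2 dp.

Original: g = 0.1211, ΔT = 1.5/(1−0.1211) = 1.7067 °C.
Without vegetation: g' = 0.0604, ΔT' = 1.5/(1−0.0604) = 1.5964 °C.
Change = 1.5964 − 1.7067 = -0.11 °C.

-0.11 °C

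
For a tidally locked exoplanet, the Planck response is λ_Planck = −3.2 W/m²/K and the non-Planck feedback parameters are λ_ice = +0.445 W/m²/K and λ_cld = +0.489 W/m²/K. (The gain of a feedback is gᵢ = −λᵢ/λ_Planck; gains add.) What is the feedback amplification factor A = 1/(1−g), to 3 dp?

Convert to gains: g_ice = 0.445/3.2 = 0.1391; g_cld = 0.489/3.2 = 0.1528.
Total gain g = 0.2919.
A = 1/(1 − 0.2919) = 1.412.

1.412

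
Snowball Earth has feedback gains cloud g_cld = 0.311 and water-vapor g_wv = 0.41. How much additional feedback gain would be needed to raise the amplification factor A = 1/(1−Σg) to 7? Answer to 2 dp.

Current total gain = 0.721.
Target gain for A = 7: g* = 1 − 1/7 = 0.8571.
Additional gain needed = 0.8571 − 0.721 = 0.14.

0.14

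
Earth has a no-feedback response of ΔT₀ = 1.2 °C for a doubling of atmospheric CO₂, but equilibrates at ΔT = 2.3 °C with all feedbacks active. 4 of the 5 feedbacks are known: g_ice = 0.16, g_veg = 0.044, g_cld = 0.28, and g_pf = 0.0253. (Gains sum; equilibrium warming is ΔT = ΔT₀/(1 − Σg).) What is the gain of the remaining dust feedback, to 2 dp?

-0.03

Amplification A = ΔT/ΔT₀ = 2.3/1.2 = 1.917.
Total gain g = 1 − 1/A = 1 − 1/1.917 = 0.4784.
Known gains sum to 0.16 + 0.044 + 0.28 + 0.0253 = 0.5093.
g_dust = 0.4784 − 0.5093 = -0.03.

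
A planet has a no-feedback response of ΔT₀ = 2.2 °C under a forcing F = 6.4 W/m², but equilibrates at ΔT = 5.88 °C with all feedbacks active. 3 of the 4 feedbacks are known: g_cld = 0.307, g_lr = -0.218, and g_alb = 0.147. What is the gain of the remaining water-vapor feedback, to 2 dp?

Amplification A = ΔT/ΔT₀ = 5.88/2.2 = 2.673.
Total gain g = 1 − 1/A = 1 − 1/2.673 = 0.6259.
Known gains sum to 0.307 − 0.218 + 0.147 = 0.236.
g_wv = 0.6259 − 0.236 = 0.39.

0.39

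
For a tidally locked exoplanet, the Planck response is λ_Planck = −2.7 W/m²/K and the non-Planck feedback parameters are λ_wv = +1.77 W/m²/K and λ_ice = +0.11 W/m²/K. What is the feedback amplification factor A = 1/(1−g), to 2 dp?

Convert to gains: g_wv = 1.77/2.7 = 0.6556; g_ice = 0.11/2.7 = 0.04074.
Total gain g = 0.69634.
A = 1/(1 − 0.69634) = 3.29.

3.29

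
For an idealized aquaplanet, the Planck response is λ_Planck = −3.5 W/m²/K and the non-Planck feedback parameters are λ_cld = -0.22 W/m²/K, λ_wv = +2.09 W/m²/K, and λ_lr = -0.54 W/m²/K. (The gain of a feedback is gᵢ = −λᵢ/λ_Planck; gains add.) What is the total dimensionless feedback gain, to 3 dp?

Convert to gains: g_cld = -0.22/3.5 = -0.06286; g_wv = 2.09/3.5 = 0.5971; g_lr = -0.54/3.5 = -0.1543.
Total gain g = 0.37994.

0.380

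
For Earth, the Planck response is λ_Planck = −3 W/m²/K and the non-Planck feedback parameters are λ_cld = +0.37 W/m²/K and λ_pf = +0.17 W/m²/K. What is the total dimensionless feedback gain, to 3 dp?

0.180

Convert to gains: g_cld = 0.37/3 = 0.1233; g_pf = 0.17/3 = 0.05667.
Total gain g = 0.17997.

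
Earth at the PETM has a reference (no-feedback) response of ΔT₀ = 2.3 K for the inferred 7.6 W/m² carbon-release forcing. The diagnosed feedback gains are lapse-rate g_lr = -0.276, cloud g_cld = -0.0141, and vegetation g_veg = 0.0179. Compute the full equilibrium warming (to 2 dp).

1.81 K

Total gain g = -0.276 − 0.0141 + 0.0179 = -0.2722.
Amplification A = 1/(1 + 0.2722) = 0.786.
ΔT = 2.3 × 0.786 = 1.81 K.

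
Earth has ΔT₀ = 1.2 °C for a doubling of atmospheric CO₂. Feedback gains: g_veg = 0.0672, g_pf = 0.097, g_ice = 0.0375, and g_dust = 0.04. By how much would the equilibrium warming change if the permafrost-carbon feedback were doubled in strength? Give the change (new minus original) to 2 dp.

Original: g = 0.2417, ΔT = 1.2/(1−0.2417) = 1.5825 °C.
With doubled permafrost-carbon: g' = 0.3387, ΔT' = 1.2/(1−0.3387) = 1.8146 °C.
Change = 1.8146 − 1.5825 = 0.23 °C.

0.23 °C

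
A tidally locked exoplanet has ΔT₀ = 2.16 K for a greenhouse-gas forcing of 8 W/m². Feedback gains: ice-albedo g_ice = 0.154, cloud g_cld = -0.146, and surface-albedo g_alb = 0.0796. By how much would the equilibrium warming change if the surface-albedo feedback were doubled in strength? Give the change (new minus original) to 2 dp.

0.23 K

Original: g = 0.0876, ΔT = 2.16/(1−0.0876) = 2.3674 K.
With doubled surface-albedo: g' = 0.1672, ΔT' = 2.16/(1−0.1672) = 2.5937 K.
Change = 2.5937 − 2.3674 = 0.23 K.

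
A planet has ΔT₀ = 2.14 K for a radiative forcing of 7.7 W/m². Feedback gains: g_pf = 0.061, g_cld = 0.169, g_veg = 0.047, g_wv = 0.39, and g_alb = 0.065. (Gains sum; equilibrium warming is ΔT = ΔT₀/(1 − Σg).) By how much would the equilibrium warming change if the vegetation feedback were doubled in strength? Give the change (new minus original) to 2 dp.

1.70 K

Original: g = 0.732, ΔT = 2.14/(1−0.732) = 7.9851 K.
With doubled vegetation: g' = 0.779, ΔT' = 2.14/(1−0.779) = 9.6833 K.
Change = 9.6833 − 7.9851 = 1.70 K.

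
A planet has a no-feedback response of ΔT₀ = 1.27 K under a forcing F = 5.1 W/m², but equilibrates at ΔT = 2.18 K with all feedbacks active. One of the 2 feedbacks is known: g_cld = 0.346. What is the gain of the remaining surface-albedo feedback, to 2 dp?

0.07

Amplification A = ΔT/ΔT₀ = 2.18/1.27 = 1.717.
Total gain g = 1 − 1/A = 1 − 1/1.717 = 0.4176.
The known gain is 0.346.
g_alb = 0.4176 − 0.346 = 0.07.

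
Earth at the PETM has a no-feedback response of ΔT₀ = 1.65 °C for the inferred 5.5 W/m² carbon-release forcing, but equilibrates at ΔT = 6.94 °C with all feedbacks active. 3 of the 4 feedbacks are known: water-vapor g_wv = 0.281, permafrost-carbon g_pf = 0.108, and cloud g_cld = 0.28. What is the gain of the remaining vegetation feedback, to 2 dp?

Amplification A = ΔT/ΔT₀ = 6.94/1.65 = 4.206.
Total gain g = 1 − 1/A = 1 − 1/4.206 = 0.7622.
Known gains sum to 0.281 + 0.108 + 0.28 = 0.669.
g_veg = 0.7622 − 0.669 = 0.09.

0.09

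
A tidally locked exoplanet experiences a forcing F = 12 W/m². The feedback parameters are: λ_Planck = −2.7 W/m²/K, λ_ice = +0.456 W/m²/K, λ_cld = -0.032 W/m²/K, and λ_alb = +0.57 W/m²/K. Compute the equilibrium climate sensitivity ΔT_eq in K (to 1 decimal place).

7.0 K

Net feedback parameter λ = (−2.7) + (+0.456) + (-0.032) + (+0.57) = -1.706 W/m²/K.
ΔT = −F/λ = −12/(-1.706) = 7.0 K.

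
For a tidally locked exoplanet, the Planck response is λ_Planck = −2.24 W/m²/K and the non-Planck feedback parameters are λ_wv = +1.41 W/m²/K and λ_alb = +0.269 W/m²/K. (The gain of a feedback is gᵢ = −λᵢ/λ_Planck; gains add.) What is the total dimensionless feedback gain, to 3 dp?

Convert to gains: g_wv = 1.41/2.24 = 0.6295; g_alb = 0.269/2.24 = 0.1201.
Total gain g = 0.7496.

0.750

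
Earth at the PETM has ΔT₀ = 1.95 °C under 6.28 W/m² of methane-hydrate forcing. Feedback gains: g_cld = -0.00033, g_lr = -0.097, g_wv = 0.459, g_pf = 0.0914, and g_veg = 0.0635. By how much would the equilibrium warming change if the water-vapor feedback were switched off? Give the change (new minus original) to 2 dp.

-1.96 °C

Original: g = 0.51657, ΔT = 1.95/(1−0.51657) = 4.0337 °C.
Without water-vapor: g' = 0.05757, ΔT' = 1.95/(1−0.05757) = 2.0691 °C.
Change = 2.0691 − 4.0337 = -1.96 °C.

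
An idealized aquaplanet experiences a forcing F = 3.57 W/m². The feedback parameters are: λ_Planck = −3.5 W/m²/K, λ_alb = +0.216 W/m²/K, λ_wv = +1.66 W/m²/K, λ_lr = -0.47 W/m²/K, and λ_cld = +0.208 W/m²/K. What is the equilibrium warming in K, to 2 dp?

1.89 K

Net feedback parameter λ = (−3.5) + (+0.216) + (+1.66) + (-0.47) + (+0.208) = -1.886 W/m²/K.
ΔT = −F/λ = −3.57/(-1.886) = 1.89 K.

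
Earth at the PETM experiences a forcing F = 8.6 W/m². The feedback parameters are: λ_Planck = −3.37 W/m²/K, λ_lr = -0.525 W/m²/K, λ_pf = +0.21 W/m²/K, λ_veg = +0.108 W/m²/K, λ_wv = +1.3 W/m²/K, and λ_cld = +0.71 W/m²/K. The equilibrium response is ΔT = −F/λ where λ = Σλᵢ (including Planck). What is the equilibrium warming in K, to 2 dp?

5.49 K

Net feedback parameter λ = (−3.37) + (-0.525) + (+0.21) + (+0.108) + (+1.3) + (+0.71) = -1.567 W/m²/K.
ΔT = −F/λ = −8.6/(-1.567) = 5.49 K.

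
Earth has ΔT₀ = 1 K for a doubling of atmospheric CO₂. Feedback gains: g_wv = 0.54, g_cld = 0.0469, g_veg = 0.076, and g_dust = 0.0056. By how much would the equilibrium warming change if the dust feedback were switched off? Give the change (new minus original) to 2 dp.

-0.05 K

Original: g = 0.6685, ΔT = 1/(1−0.6685) = 3.0166 K.
Without dust: g' = 0.6629, ΔT' = 1/(1−0.6629) = 2.9665 K.
Change = 2.9665 − 3.0166 = -0.05 K.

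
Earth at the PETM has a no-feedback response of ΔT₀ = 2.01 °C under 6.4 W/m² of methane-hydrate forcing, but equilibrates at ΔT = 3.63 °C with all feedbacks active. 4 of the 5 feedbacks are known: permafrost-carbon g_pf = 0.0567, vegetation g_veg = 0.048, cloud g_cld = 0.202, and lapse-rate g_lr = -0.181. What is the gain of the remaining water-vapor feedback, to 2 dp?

Amplification A = ΔT/ΔT₀ = 3.63/2.01 = 1.806.
Total gain g = 1 − 1/A = 1 − 1/1.806 = 0.4463.
Known gains sum to 0.0567 + 0.048 + 0.202 − 0.181 = 0.1257.
g_wv = 0.4463 − 0.1257 = 0.32.

0.32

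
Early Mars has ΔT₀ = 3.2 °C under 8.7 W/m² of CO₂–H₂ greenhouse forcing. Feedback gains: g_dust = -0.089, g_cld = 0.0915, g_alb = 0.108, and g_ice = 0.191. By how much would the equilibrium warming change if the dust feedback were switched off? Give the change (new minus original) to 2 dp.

Original: g = 0.3015, ΔT = 3.2/(1−0.3015) = 4.5812 °C.
Without dust: g' = 0.3905, ΔT' = 3.2/(1−0.3905) = 5.2502 °C.
Change = 5.2502 − 4.5812 = 0.67 °C.

0.67 °C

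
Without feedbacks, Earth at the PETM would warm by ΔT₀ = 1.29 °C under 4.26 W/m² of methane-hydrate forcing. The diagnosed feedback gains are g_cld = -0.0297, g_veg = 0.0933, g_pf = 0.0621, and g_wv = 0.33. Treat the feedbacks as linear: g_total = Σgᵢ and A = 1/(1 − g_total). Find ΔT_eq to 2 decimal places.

2.37 °C

Total gain g = -0.0297 + 0.0933 + 0.0621 + 0.33 = 0.4557.
Amplification A = 1/(1 − 0.4557) = 1.837.
ΔT = 1.29 × 1.837 = 2.37 °C.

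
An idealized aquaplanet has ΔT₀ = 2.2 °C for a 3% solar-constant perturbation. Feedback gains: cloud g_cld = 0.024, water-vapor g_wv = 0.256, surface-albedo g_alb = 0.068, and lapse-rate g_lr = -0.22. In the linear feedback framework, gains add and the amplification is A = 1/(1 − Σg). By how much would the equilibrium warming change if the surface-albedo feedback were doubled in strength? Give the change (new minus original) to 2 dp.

Original: g = 0.128, ΔT = 2.2/(1−0.128) = 2.5229 °C.
With doubled surface-albedo: g' = 0.196, ΔT' = 2.2/(1−0.196) = 2.7363 °C.
Change = 2.7363 − 2.5229 = 0.21 °C.

0.21 °C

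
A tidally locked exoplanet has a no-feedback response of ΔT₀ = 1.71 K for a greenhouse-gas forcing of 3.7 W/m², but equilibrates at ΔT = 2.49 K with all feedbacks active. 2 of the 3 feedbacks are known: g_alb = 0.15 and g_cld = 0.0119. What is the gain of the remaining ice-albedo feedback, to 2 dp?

0.15

Amplification A = ΔT/ΔT₀ = 2.49/1.71 = 1.456.
Total gain g = 1 − 1/A = 1 − 1/1.456 = 0.3132.
Known gains sum to 0.15 + 0.0119 = 0.1619.
g_ice = 0.3132 − 0.1619 = 0.15.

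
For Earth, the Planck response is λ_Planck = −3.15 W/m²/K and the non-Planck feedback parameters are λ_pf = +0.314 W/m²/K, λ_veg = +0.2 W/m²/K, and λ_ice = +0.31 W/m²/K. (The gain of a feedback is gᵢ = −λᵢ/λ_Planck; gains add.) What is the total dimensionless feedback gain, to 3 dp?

0.262

Convert to gains: g_pf = 0.314/3.15 = 0.09968; g_veg = 0.2/3.15 = 0.06349; g_ice = 0.31/3.15 = 0.09841.
Total gain g = 0.26158.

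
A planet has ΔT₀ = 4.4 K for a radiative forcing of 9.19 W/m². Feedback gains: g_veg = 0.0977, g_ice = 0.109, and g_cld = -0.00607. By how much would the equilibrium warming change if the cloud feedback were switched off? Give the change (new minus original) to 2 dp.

0.04 K

Original: g = 0.20063, ΔT = 4.4/(1−0.20063) = 5.5043 K.
Without cloud: g' = 0.2067, ΔT' = 4.4/(1−0.2067) = 5.5465 K.
Change = 5.5465 − 5.5043 = 0.04 K.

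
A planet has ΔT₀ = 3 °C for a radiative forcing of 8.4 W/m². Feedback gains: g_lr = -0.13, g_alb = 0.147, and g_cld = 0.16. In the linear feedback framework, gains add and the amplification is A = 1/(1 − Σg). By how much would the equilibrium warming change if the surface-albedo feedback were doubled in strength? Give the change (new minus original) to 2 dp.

Original: g = 0.177, ΔT = 3/(1−0.177) = 3.6452 °C.
With doubled surface-albedo: g' = 0.324, ΔT' = 3/(1−0.324) = 4.4379 °C.
Change = 4.4379 − 3.6452 = 0.79 °C.

0.79 °C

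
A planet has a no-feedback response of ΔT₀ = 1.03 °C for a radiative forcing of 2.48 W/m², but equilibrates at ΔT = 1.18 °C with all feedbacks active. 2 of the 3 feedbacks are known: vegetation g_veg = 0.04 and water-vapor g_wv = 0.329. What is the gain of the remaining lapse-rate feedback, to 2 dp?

Amplification A = ΔT/ΔT₀ = 1.18/1.03 = 1.146.
Total gain g = 1 − 1/A = 1 − 1/1.146 = 0.1274.
Known gains sum to 0.04 + 0.329 = 0.369.
g_lr = 0.1274 − 0.369 = -0.24.

-0.24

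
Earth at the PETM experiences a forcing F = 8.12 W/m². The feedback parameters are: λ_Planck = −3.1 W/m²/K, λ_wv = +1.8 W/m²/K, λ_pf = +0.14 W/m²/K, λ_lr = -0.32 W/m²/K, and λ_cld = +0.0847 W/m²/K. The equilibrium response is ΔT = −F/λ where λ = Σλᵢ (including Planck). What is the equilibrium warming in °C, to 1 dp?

5.8 °C

Net feedback parameter λ = (−3.1) + (+1.8) + (+0.14) + (-0.32) + (+0.0847) = -1.3953 W/m²/K.
ΔT = −F/λ = −8.12/(-1.3953) = 5.8 °C.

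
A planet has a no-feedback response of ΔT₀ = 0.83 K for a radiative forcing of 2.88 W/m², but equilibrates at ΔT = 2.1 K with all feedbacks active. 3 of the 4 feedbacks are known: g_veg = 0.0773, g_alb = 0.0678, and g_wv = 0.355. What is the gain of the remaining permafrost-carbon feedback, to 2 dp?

0.10

Amplification A = ΔT/ΔT₀ = 2.1/0.83 = 2.53.
Total gain g = 1 − 1/A = 1 − 1/2.53 = 0.6047.
Known gains sum to 0.0773 + 0.0678 + 0.355 = 0.5001.
g_pf = 0.6047 − 0.5001 = 0.10.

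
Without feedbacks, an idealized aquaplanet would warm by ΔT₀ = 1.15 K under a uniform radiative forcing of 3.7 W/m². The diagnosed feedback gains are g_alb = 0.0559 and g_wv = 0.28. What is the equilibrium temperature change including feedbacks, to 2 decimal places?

1.73 K

Total gain g = 0.0559 + 0.28 = 0.3359.
Amplification A = 1/(1 − 0.3359) = 1.506.
ΔT = 1.15 × 1.506 = 1.73 K.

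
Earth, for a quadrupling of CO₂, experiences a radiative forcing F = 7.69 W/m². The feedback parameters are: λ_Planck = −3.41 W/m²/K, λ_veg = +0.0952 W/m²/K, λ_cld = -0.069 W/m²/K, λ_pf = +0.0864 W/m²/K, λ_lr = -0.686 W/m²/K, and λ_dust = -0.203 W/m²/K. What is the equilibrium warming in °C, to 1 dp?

Net feedback parameter λ = (−3.41) + (+0.0952) + (-0.069) + (+0.0864) + (-0.686) + (-0.203) = -4.1864 W/m²/K.
ΔT = −F/λ = −7.69/(-4.1864) = 1.8 °C.

1.8 °C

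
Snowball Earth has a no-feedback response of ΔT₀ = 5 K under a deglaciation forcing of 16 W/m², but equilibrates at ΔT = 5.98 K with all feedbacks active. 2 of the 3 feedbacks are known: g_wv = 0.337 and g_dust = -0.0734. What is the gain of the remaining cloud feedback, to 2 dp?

-0.10

Amplification A = ΔT/ΔT₀ = 5.98/5 = 1.196.
Total gain g = 1 − 1/A = 1 − 1/1.196 = 0.1639.
Known gains sum to 0.337 − 0.0734 = 0.2636.
g_cld = 0.1639 − 0.2636 = -0.10.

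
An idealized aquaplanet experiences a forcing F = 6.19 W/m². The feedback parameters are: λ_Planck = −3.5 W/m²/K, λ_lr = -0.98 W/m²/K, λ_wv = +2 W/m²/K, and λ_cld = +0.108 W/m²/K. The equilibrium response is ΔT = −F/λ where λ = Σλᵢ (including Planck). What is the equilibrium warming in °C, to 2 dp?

2.61 °C

Net feedback parameter λ = (−3.5) + (-0.98) + (+2) + (+0.108) = -2.372 W/m²/K.
ΔT = −F/λ = −6.19/(-2.372) = 2.61 °C.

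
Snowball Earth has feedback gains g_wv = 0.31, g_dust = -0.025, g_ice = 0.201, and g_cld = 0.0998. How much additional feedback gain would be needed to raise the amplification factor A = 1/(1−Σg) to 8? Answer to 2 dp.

Current total gain = 0.5858.
Target gain for A = 8: g* = 1 − 1/8 = 0.875.
Additional gain needed = 0.875 − 0.5858 = 0.29.

0.29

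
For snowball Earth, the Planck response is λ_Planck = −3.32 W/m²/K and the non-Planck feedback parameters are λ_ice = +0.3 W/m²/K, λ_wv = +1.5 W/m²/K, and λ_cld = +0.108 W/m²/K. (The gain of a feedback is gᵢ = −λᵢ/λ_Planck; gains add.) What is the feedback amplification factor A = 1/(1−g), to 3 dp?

Convert to gains: g_ice = 0.3/3.32 = 0.09036; g_wv = 1.5/3.32 = 0.4518; g_cld = 0.108/3.32 = 0.03253.
Total gain g = 0.57469.
A = 1/(1 − 0.57469) = 2.351.

2.351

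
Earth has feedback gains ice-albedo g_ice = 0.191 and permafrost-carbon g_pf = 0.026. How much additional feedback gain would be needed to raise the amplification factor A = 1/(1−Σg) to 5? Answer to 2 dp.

0.58

Current total gain = 0.217.
Target gain for A = 5: g* = 1 − 1/5 = 0.8.
Additional gain needed = 0.8 − 0.217 = 0.58.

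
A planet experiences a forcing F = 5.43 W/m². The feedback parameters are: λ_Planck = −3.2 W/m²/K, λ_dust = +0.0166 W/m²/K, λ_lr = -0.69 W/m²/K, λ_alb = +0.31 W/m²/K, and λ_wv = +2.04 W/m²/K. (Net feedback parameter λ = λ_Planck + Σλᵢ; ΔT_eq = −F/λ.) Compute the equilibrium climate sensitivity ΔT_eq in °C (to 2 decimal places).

Net feedback parameter λ = (−3.2) + (+0.0166) + (-0.69) + (+0.31) + (+2.04) = -1.5234 W/m²/K.
ΔT = −F/λ = −5.43/(-1.5234) = 3.56 °C.

3.56 °C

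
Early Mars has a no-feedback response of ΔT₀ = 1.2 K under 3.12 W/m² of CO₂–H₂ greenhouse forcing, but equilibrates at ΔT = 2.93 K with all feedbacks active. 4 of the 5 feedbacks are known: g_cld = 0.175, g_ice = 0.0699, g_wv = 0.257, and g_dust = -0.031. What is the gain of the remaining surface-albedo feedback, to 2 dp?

Amplification A = ΔT/ΔT₀ = 2.93/1.2 = 2.442.
Total gain g = 1 − 1/A = 1 − 1/2.442 = 0.5905.
Known gains sum to 0.175 + 0.0699 + 0.257 − 0.031 = 0.4709.
g_alb = 0.5905 − 0.4709 = 0.12.

0.12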